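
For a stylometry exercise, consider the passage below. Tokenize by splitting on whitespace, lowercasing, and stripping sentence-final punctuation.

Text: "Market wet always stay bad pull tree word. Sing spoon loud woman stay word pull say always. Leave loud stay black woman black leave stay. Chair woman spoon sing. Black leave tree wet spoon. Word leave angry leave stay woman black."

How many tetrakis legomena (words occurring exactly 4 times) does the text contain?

Frequencies: stay:5, leave:5, woman:4, black:4, word:3, spoon:3, wet:2, always:2, pull:2, tree:2, sing:2, loud:2, market:1, bad:1, say:1, chair:1, angry:1
Words with frequency 4: black, woman

2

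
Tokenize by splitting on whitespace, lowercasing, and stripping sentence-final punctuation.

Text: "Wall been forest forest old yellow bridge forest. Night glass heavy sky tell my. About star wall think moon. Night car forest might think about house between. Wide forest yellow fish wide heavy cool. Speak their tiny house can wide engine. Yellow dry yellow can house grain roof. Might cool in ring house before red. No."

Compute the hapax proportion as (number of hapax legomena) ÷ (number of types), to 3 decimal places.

Frequencies: forest:5, yellow:4, house:4, wide:3, wall:2, night:2, heavy:2, about:2, think:2, might:2, cool:2, can:2, been:1, old:1, bridge:1, glass:1, sky:1, tell:1, my:1, star:1, … (16 more, each freq 1)
Hapax count = 24; type count = 36.
Ratio = 24 / 36 = 0.667

0.667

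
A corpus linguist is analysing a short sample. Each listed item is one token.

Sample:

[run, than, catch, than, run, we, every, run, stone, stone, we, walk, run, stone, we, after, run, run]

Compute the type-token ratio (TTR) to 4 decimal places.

0.4444

N = 18 tokens, V = 8 types.
TTR = V / N = 8 / 18 = 0.4444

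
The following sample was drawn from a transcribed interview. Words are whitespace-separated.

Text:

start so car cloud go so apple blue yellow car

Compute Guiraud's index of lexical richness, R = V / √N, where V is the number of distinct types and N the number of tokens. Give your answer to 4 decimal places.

2.5298

N = 10, V = 8.
√N = 3.162278
R = 8 / 3.162278 = 2.5298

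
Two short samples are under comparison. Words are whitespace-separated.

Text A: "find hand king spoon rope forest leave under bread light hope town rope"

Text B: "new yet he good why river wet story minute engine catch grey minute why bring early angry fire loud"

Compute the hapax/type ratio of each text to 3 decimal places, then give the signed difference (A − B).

0.035

A: hapax=11, V=12, ratio=0.917
B: hapax=15, V=17, ratio=0.882
Difference = 0.917 − 0.882 = 0.035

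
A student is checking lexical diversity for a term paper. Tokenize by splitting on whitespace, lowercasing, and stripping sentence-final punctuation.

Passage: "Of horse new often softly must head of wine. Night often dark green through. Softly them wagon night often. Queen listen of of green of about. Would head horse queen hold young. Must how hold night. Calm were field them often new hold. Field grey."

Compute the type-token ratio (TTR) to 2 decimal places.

N = 45 tokens, V = 25 types.
TTR = V / N = 25 / 45 = 0.56

0.56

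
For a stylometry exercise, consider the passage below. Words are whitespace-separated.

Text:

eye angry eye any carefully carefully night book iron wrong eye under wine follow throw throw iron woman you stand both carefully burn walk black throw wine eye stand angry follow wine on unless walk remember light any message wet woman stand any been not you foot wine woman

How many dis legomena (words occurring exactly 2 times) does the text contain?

Frequencies: eye:4, wine:4, any:3, carefully:3, throw:3, woman:3, stand:3, angry:2, iron:2, follow:2, you:2, walk:2, night:1, book:1, wrong:1, under:1, both:1, burn:1, black:1, on:1, … (8 more, each freq 1)
Words with frequency 2: angry, follow, iron, walk, you

5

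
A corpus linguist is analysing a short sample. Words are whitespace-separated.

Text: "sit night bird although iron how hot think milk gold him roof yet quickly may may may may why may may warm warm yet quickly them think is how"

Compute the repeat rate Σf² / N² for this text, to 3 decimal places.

Frequencies: may:6, how:2, think:2, yet:2, quickly:2, warm:2, sit:1, night:1, bird:1, although:1, iron:1, hot:1, milk:1, gold:1, him:1, roof:1, why:1, them:1, is:1
Σf² = 69; N² = 841
Repeat rate = 69 / 841 = 0.082

0.082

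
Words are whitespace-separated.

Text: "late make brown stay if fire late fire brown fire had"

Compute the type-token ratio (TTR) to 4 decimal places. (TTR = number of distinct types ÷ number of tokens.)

0.6364

N = 11 tokens, V = 7 types.
TTR = V / N = 7 / 11 = 0.6364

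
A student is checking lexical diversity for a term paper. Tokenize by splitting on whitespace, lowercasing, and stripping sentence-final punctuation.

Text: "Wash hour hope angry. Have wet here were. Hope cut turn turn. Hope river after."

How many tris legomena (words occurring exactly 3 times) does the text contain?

1

Frequencies: hope:3, turn:2, wash:1, hour:1, angry:1, have:1, wet:1, here:1, were:1, cut:1, river:1, after:1
Words with frequency 3: hope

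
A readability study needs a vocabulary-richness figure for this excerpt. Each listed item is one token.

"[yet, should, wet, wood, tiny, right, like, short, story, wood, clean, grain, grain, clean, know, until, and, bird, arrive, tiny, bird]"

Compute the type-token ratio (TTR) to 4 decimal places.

N = 21 tokens, V = 16 types.
TTR = V / N = 16 / 21 = 0.7619

0.7619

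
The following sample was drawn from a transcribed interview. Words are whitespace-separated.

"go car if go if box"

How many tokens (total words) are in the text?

Tokens: go, car, if, go, if, box
N = 6

6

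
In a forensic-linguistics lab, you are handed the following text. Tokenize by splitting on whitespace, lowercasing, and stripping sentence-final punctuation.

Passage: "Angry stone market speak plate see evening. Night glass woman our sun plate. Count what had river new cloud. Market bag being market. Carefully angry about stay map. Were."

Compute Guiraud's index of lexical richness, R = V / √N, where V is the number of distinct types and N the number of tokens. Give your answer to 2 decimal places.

4.64

N = 29, V = 25.
√N = 5.385165
R = 25 / 5.385165 = 4.64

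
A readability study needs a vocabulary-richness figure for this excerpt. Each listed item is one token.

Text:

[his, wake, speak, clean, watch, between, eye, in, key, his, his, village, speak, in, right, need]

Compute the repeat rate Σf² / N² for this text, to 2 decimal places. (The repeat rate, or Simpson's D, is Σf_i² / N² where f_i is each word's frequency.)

Frequencies: his:3, speak:2, in:2, wake:1, clean:1, watch:1, between:1, eye:1, key:1, village:1, right:1, need:1
Σf² = 26; N² = 256
Repeat rate = 26 / 256 = 0.10

0.10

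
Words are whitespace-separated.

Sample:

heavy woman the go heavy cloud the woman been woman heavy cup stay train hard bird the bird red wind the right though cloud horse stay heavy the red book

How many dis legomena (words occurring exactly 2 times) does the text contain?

Frequencies: the:5, heavy:4, woman:3, cloud:2, stay:2, bird:2, red:2, go:1, been:1, cup:1, train:1, hard:1, wind:1, right:1, though:1, horse:1, book:1
Words with frequency 2: bird, cloud, red, stay

4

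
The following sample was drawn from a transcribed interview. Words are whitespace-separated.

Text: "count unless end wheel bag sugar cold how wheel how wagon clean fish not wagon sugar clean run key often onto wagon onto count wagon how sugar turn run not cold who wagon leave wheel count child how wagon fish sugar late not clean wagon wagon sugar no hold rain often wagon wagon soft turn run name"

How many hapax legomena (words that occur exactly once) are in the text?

Frequencies: wagon:10, sugar:5, how:4, count:3, wheel:3, clean:3, not:3, run:3, cold:2, fish:2, often:2, onto:2, turn:2, unless:1, end:1, bag:1, key:1, who:1, leave:1, child:1, … (6 more, each freq 1)
Hapax (freq=1): bag, child, end, hold, key, late, leave, name, no, rain, soft, unless, who

13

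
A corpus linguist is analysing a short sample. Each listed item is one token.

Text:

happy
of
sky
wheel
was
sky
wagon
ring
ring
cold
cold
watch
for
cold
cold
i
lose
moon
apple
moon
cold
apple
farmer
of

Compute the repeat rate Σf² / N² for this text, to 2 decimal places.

0.09

Frequencies: cold:5, of:2, sky:2, ring:2, moon:2, apple:2, happy:1, wheel:1, was:1, wagon:1, watch:1, for:1, i:1, lose:1, farmer:1
Σf² = 54; N² = 576
Repeat rate = 54 / 576 = 0.09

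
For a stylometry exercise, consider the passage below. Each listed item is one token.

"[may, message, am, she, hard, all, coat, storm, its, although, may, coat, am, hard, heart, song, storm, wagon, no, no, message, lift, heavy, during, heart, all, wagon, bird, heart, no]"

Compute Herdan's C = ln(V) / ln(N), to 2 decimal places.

N = 30, V = 18.
ln(V) = 2.890372, ln(N) = 3.401197
C = 2.890372 / 3.401197 = 0.85

0.85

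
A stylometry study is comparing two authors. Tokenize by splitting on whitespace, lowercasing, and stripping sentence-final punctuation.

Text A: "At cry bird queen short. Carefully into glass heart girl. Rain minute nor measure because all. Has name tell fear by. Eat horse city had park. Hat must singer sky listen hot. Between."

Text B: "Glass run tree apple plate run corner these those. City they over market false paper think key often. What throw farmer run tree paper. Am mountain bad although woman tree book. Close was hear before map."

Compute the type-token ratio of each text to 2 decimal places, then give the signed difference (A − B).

0.14

TTR(A) = 33/33 = 1.00
TTR(B) = 31/36 = 0.86
Difference = 1.00 − 0.86 = 0.14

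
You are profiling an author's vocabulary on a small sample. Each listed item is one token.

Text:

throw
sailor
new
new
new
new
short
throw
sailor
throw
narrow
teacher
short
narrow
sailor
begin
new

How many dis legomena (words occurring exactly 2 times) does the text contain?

Frequencies: new:5, throw:3, sailor:3, short:2, narrow:2, teacher:1, begin:1
Words with frequency 2: narrow, short

2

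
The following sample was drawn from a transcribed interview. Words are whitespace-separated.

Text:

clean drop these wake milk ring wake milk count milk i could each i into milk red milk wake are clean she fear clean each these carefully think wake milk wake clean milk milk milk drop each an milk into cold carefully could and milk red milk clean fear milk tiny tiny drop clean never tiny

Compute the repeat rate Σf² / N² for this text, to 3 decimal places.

Frequencies: milk:13, clean:6, wake:5, drop:3, each:3, tiny:3, these:2, i:2, could:2, into:2, red:2, fear:2, carefully:2, ring:1, count:1, are:1, she:1, think:1, an:1, cold:1, … (2 more, each freq 1)
Σf² = 294; N² = 3136
Repeat rate = 294 / 3136 = 0.094

0.094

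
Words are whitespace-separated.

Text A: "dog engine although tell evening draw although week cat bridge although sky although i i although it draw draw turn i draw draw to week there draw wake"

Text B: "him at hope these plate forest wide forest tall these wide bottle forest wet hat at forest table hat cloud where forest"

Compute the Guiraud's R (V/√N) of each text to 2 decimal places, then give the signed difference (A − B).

0.04

A: V=16, N=28, R=3.02
B: V=14, N=22, R=2.98
Difference = 3.02 − 2.98 = 0.04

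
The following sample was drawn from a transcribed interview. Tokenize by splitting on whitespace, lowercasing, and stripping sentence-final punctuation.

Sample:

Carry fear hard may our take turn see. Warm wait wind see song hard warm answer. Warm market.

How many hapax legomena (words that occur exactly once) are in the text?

11

Frequencies: warm:3, hard:2, see:2, carry:1, fear:1, may:1, our:1, take:1, turn:1, wait:1, wind:1, song:1, answer:1, market:1
Hapax (freq=1): answer, carry, fear, market, may, our, song, take, turn, wait, wind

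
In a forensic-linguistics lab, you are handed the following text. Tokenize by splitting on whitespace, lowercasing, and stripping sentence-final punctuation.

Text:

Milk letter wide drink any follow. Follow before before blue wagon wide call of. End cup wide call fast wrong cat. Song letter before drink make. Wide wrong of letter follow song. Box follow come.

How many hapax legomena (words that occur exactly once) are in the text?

Frequencies: wide:4, follow:4, letter:3, before:3, drink:2, call:2, of:2, wrong:2, song:2, milk:1, any:1, blue:1, wagon:1, end:1, cup:1, fast:1, cat:1, make:1, box:1, come:1
Hapax (freq=1): any, blue, box, cat, come, cup, end, fast, make, milk, wagon

11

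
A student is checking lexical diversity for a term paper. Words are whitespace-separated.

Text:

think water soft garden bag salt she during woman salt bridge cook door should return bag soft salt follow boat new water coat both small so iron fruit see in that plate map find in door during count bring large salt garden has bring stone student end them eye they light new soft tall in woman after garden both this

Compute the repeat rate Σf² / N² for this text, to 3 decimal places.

Frequencies: salt:4, soft:3, garden:3, in:3, water:2, bag:2, during:2, woman:2, door:2, new:2, both:2, bring:2, think:1, she:1, bridge:1, cook:1, should:1, return:1, follow:1, boat:1, … (23 more, each freq 1)
Σf² = 106; N² = 3600
Repeat rate = 106 / 3600 = 0.029

0.029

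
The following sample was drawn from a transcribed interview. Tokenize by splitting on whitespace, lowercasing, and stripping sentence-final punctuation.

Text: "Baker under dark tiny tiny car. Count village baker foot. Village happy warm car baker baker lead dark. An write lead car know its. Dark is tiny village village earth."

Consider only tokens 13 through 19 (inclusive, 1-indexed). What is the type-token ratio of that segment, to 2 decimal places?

0.86

Segment tokens 13–19: warm, car, baker, baker, lead, dark, an
Segment N = 7, segment V = 6.
TTR = 6 / 7 = 0.86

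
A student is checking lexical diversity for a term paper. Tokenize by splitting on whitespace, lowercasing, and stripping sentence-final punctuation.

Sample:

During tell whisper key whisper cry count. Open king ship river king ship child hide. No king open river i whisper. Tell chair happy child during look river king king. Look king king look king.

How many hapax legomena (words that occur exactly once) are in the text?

8

Frequencies: king:8, whisper:3, river:3, look:3, during:2, tell:2, open:2, ship:2, child:2, key:1, cry:1, count:1, hide:1, no:1, i:1, chair:1, happy:1
Hapax (freq=1): chair, count, cry, happy, hide, i, key, no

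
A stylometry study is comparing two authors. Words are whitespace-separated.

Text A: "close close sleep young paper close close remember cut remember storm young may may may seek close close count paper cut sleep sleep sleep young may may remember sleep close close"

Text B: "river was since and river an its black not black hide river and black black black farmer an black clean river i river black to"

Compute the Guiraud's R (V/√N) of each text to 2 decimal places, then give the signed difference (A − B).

A: V=10, N=31, R=1.80
B: V=13, N=25, R=2.60
Difference = 1.80 − 2.60 = -0.80

-0.80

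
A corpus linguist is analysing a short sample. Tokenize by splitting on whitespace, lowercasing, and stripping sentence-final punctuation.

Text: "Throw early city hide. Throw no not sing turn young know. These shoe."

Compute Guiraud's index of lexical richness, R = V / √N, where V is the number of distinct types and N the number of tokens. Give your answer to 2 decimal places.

3.33

N = 13, V = 12.
√N = 3.605551
R = 12 / 3.605551 = 3.33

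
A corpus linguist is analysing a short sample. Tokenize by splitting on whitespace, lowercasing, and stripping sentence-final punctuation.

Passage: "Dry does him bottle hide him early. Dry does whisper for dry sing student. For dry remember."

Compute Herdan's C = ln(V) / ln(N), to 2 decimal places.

0.85

N = 17, V = 11.
ln(V) = 2.397895, ln(N) = 2.833213
C = 2.397895 / 2.833213 = 0.85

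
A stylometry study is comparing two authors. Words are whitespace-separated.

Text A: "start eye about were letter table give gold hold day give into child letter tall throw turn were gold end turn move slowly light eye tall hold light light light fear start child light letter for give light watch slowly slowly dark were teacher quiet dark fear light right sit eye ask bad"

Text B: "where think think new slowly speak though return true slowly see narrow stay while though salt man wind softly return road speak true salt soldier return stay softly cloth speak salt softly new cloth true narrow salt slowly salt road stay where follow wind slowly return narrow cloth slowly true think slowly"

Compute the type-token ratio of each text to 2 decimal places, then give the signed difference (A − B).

TTR(A) = 29/53 = 0.55
TTR(B) = 20/52 = 0.38
Difference = 0.55 − 0.38 = 0.17

0.17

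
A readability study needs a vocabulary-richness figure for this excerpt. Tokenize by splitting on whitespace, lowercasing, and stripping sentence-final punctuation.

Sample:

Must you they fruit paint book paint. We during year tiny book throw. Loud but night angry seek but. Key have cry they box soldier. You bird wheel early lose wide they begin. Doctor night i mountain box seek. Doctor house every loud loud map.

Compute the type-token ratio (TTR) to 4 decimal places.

0.7333

N = 45 tokens, V = 33 types.
TTR = V / N = 33 / 45 = 0.7333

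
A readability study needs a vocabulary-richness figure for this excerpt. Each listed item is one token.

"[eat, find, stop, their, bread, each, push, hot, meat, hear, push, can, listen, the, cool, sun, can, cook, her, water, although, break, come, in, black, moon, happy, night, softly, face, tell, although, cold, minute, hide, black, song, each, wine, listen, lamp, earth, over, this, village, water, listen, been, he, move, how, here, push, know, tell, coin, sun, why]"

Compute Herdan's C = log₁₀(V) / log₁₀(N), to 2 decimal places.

N = 58, V = 47.
log₁₀(V) = 1.672098, log₁₀(N) = 1.763428
C = 1.672098 / 1.763428 = 0.95

0.95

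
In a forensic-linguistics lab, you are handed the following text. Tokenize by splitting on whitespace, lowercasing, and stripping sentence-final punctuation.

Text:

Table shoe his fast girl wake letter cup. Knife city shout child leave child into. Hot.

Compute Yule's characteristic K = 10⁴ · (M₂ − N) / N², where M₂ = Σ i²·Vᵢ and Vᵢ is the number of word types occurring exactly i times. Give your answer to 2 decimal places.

78.13

Frequencies: child:2, table:1, shoe:1, his:1, fast:1, girl:1, wake:1, letter:1, cup:1, knife:1, city:1, shout:1, leave:1, into:1, hot:1
N = 16. Frequency spectrum: V_1=14, V_2=1
M₂ = 1²·14 + 2²·1 = 18
K = 10000 × (18 − 16) / 16² = 78.13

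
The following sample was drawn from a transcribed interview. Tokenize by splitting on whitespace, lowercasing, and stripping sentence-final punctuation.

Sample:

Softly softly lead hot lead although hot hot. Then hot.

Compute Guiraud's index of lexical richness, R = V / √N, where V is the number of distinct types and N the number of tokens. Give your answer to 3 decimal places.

1.581

N = 10, V = 5.
√N = 3.162278
R = 5 / 3.162278 = 1.581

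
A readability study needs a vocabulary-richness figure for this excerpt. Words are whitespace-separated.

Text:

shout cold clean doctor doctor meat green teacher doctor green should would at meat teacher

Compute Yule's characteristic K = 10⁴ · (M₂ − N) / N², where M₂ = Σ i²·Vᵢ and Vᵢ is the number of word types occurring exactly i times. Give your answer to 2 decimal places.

Frequencies: doctor:3, meat:2, green:2, teacher:2, shout:1, cold:1, clean:1, should:1, would:1, at:1
N = 15. Frequency spectrum: V_1=6, V_2=3, V_3=1
M₂ = 1²·6 + 2²·3 + 3²·1 = 27
K = 10000 × (27 − 15) / 15² = 533.33

533.33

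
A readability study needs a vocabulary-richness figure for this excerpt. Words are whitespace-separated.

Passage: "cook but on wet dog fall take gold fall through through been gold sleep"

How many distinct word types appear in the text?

Distinct types: {been, but, cook, dog, fall, gold, on, sleep, take, through, wet}
V = 11

11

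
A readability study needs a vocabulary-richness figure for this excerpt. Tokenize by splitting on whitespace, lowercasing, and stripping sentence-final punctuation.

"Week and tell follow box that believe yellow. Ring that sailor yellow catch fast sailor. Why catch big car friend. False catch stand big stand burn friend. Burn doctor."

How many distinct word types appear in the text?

Distinct types: {and, believe, big, box, burn, car, catch, doctor, false, fast, follow, friend, ring, sailor, stand, tell, that, week, why, yellow}
V = 20

20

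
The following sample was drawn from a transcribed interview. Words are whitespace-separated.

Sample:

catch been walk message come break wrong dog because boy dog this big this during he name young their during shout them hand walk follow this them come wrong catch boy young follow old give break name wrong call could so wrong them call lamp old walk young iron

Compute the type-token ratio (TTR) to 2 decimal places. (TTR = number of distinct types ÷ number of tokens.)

0.57

N = 49 tokens, V = 28 types.
TTR = V / N = 28 / 49 = 0.57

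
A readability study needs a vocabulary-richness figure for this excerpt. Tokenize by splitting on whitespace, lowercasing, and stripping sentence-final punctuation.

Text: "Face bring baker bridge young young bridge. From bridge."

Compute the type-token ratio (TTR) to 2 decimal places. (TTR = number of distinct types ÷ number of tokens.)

0.67

N = 9 tokens, V = 6 types.
TTR = V / N = 6 / 9 = 0.67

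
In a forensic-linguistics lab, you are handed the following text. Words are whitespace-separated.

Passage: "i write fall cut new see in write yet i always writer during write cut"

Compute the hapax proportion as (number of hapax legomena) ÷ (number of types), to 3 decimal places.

0.727

Frequencies: write:3, i:2, cut:2, fall:1, new:1, see:1, in:1, yet:1, always:1, writer:1, during:1
Hapax count = 8; type count = 11.
Ratio = 8 / 11 = 0.727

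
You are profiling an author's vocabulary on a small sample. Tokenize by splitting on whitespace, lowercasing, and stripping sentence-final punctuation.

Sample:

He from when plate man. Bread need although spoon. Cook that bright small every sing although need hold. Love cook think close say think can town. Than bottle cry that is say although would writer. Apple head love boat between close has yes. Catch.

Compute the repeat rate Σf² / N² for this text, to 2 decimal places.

Frequencies: although:3, need:2, cook:2, that:2, love:2, think:2, close:2, say:2, he:1, from:1, when:1, plate:1, man:1, bread:1, spoon:1, bright:1, small:1, every:1, sing:1, hold:1, … (15 more, each freq 1)
Σf² = 64; N² = 1936
Repeat rate = 64 / 1936 = 0.03

0.03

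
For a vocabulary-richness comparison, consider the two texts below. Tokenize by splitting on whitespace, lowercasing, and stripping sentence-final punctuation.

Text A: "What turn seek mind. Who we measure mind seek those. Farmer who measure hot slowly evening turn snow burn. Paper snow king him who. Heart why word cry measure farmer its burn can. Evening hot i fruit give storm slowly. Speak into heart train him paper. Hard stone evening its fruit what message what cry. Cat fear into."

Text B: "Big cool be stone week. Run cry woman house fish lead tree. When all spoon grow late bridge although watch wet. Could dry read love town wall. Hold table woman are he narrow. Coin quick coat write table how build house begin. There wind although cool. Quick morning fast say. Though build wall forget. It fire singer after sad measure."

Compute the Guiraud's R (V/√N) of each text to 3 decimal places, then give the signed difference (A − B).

-2.117

A: V=35, N=58, R=4.596
B: V=52, N=60, R=6.713
Difference = 4.596 − 6.713 = -2.117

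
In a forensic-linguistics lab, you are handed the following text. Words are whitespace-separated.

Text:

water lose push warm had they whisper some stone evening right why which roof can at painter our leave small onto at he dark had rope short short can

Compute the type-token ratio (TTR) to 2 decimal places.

0.86

N = 29 tokens, V = 25 types.
TTR = V / N = 25 / 29 = 0.86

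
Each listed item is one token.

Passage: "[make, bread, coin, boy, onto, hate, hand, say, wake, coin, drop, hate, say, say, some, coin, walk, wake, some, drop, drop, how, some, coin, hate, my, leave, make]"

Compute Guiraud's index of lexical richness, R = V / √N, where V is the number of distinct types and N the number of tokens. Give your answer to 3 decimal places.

N = 28, V = 15.
√N = 5.291503
R = 15 / 5.291503 = 2.835

2.835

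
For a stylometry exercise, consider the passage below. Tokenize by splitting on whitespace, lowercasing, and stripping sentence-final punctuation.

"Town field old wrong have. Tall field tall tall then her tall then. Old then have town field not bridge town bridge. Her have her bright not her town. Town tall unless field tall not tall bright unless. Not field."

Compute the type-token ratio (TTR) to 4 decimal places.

N = 40 tokens, V = 12 types.
TTR = V / N = 12 / 40 = 0.3000

0.3000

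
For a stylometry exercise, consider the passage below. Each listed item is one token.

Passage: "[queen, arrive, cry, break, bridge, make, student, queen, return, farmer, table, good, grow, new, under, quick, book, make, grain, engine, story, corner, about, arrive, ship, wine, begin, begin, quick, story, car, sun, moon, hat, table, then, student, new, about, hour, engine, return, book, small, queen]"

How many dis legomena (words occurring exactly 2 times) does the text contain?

12

Frequencies: queen:3, arrive:2, make:2, student:2, return:2, table:2, new:2, quick:2, book:2, engine:2, story:2, about:2, begin:2, cry:1, break:1, bridge:1, farmer:1, good:1, grow:1, under:1, … (11 more, each freq 1)
Words with frequency 2: about, arrive, begin, book, engine, make, new, quick, return, story, student, table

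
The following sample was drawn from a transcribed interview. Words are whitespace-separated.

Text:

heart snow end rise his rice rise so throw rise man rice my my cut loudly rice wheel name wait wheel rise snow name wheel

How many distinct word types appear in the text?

15

Distinct types: {cut, end, heart, his, loudly, man, my, name, rice, rise, snow, so, throw, wait, wheel}
V = 15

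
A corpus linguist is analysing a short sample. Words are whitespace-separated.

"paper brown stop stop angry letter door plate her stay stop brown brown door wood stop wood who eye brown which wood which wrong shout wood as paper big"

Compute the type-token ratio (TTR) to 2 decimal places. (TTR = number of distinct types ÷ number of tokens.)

0.59

N = 29 tokens, V = 17 types.
TTR = V / N = 17 / 29 = 0.59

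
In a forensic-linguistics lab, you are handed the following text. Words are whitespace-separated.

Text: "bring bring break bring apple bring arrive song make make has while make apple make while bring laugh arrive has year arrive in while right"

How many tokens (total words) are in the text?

25

Tokens: bring, bring, break, bring, apple, bring, arrive, song, make, make, has, while, make, apple, make, while, bring, laugh, arrive, has, year, arrive, in, while, right
N = 25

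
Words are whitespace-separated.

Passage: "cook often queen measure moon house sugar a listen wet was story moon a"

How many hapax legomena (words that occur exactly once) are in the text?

Frequencies: moon:2, a:2, cook:1, often:1, queen:1, measure:1, house:1, sugar:1, listen:1, wet:1, was:1, story:1
Hapax (freq=1): cook, house, listen, measure, often, queen, story, sugar, was, wet

10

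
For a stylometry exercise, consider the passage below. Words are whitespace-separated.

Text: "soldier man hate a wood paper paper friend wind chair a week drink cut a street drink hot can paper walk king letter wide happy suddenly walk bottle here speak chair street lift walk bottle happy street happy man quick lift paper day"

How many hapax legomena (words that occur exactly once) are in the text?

17

Frequencies: paper:4, a:3, street:3, walk:3, happy:3, man:2, chair:2, drink:2, bottle:2, lift:2, soldier:1, hate:1, wood:1, friend:1, wind:1, week:1, cut:1, hot:1, can:1, king:1, … (7 more, each freq 1)
Hapax (freq=1): can, cut, day, friend, hate, here, hot, king, letter, quick, soldier, speak, suddenly, week, wide, wind, wood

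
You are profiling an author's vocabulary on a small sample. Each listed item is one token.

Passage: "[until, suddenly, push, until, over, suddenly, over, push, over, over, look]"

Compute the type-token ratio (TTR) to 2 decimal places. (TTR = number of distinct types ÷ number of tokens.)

N = 11 tokens, V = 5 types.
TTR = V / N = 5 / 11 = 0.45

0.45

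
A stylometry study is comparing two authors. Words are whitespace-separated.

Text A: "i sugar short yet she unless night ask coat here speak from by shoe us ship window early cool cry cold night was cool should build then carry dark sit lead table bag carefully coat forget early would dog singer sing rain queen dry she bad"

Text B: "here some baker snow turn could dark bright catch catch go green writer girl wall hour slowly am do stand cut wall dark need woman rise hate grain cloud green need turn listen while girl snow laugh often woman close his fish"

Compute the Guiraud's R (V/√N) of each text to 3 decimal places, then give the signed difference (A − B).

0.953

A: V=41, N=46, R=6.045
B: V=33, N=42, R=5.092
Difference = 6.045 − 5.092 = 0.953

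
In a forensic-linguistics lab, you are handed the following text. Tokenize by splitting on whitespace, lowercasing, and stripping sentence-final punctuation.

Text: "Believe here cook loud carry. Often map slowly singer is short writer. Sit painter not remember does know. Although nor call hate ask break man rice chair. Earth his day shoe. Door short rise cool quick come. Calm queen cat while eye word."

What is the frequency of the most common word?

Frequencies: short:2, believe:1, here:1, cook:1, loud:1, carry:1, often:1, map:1, slowly:1, singer:1, is:1, writer:1, sit:1, painter:1, not:1, remember:1, does:1, know:1, although:1, nor:1, … (22 more, each freq 1)
Most common: 'short' with frequency 2.

2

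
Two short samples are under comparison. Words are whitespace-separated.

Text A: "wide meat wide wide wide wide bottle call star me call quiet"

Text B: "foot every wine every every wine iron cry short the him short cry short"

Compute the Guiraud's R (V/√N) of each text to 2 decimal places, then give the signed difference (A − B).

A: V=7, N=12, R=2.02
B: V=8, N=14, R=2.14
Difference = 2.02 − 2.14 = -0.12

-0.12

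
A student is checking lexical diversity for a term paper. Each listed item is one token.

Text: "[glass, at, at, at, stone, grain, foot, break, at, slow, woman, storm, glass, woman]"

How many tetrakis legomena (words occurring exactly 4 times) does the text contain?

Frequencies: at:4, glass:2, woman:2, stone:1, grain:1, foot:1, break:1, slow:1, storm:1
Words with frequency 4: at

1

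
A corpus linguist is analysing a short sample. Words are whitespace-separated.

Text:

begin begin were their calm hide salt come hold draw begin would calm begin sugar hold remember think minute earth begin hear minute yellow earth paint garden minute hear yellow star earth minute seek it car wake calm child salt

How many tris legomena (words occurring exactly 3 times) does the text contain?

Frequencies: begin:5, minute:4, calm:3, earth:3, salt:2, hold:2, hear:2, yellow:2, were:1, their:1, hide:1, come:1, draw:1, would:1, sugar:1, remember:1, think:1, paint:1, garden:1, star:1, … (5 more, each freq 1)
Words with frequency 3: calm, earth

2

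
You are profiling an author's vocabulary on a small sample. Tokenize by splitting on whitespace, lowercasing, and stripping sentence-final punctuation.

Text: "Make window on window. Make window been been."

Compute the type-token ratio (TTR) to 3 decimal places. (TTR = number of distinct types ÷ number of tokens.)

0.500

N = 8 tokens, V = 4 types.
TTR = V / N = 4 / 8 = 0.500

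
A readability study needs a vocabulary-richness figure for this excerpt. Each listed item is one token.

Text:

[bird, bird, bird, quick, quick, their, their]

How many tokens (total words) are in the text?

Tokens: bird, bird, bird, quick, quick, their, their
N = 7

7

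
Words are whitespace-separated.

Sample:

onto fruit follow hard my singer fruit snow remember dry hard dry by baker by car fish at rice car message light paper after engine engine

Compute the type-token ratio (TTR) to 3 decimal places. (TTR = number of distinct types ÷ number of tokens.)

0.769

N = 26 tokens, V = 20 types.
TTR = V / N = 20 / 26 = 0.769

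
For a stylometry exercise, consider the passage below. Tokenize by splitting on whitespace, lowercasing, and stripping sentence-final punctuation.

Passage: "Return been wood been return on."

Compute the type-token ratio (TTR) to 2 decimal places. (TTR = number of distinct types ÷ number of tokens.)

N = 6 tokens, V = 4 types.
TTR = V / N = 4 / 6 = 0.67

0.67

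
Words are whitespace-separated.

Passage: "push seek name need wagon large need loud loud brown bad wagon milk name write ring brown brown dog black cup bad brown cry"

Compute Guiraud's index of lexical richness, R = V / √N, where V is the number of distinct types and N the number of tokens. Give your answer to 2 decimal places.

N = 24, V = 16.
√N = 4.898979
R = 16 / 4.898979 = 3.27

3.27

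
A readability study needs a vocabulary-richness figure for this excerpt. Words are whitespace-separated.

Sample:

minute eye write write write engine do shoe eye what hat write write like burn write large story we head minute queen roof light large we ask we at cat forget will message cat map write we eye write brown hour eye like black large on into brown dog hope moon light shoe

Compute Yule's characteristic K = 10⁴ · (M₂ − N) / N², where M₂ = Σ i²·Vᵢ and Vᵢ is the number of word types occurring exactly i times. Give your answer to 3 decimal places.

348.879

Frequencies: write:8, eye:4, we:4, large:3, minute:2, shoe:2, like:2, light:2, cat:2, brown:2, engine:1, do:1, what:1, hat:1, burn:1, story:1, head:1, queen:1, roof:1, ask:1, … (12 more, each freq 1)
N = 53. Frequency spectrum: V_1=22, V_2=6, V_3=1, V_4=2, V_8=1
M₂ = 1²·22 + 2²·6 + 3²·1 + 4²·2 + 8²·1 = 151
K = 10000 × (151 − 53) / 53² = 348.879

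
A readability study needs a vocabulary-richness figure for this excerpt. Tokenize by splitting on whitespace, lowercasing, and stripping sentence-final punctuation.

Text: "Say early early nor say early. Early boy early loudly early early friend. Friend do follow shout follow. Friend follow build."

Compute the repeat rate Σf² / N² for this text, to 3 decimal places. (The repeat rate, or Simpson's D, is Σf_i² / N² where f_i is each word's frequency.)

Frequencies: early:7, friend:3, follow:3, say:2, nor:1, boy:1, loudly:1, do:1, shout:1, build:1
Σf² = 77; N² = 441
Repeat rate = 77 / 441 = 0.175

0.175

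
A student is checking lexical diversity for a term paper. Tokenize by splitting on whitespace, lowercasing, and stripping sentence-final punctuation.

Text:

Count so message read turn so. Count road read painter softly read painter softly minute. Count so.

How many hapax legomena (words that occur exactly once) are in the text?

Frequencies: count:3, so:3, read:3, painter:2, softly:2, message:1, turn:1, road:1, minute:1
Hapax (freq=1): message, minute, road, turn

4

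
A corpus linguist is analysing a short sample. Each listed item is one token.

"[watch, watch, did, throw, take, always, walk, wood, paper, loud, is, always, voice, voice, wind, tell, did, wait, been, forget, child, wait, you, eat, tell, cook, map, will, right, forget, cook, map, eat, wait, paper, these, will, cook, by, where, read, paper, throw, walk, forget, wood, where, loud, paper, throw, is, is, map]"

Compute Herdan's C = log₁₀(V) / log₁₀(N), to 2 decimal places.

0.83

N = 53, V = 27.
log₁₀(V) = 1.431364, log₁₀(N) = 1.724276
C = 1.431364 / 1.724276 = 0.83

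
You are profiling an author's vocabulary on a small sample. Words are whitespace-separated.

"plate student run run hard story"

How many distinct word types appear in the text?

Distinct types: {hard, plate, run, story, student}
V = 5

5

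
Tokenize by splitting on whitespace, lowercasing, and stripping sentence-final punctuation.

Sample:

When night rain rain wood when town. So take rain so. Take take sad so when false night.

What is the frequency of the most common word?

Frequencies: when:3, rain:3, so:3, take:3, night:2, wood:1, town:1, sad:1, false:1
Most common: 'when' with frequency 3.

3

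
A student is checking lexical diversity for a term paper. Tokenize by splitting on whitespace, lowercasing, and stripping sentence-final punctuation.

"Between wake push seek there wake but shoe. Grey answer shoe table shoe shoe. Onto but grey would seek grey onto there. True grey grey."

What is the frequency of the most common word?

Frequencies: grey:5, shoe:4, wake:2, seek:2, there:2, but:2, onto:2, between:1, push:1, answer:1, table:1, would:1, true:1
Most common: 'grey' with frequency 5.

5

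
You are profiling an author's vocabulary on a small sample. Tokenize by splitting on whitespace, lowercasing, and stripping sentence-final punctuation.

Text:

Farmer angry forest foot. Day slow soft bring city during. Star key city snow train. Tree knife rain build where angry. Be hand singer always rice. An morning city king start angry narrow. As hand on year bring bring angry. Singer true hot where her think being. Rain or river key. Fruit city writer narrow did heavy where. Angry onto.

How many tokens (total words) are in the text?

Tokens: farmer, angry, forest, foot, day, slow, soft, bring, city, during, star, key, city, snow, train, tree, knife, rain, build, where, angry, be, hand, singer, always, rice, an, morning, city, king, start, angry, narrow, as, hand, on, year, bring, bring, angry, singer, true, hot, where, her, think, being, rain, or, river, key, fruit, city, writer, narrow, did, heavy, where, angry, onto
N = 60

60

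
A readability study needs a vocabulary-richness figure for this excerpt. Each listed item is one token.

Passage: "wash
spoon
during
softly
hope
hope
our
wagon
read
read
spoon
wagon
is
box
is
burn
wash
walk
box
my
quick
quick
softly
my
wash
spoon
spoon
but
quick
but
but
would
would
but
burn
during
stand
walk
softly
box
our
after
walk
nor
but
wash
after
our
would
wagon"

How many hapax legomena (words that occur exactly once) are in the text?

Frequencies: but:5, wash:4, spoon:4, softly:3, our:3, wagon:3, box:3, walk:3, quick:3, would:3, during:2, hope:2, read:2, is:2, burn:2, my:2, after:2, stand:1, nor:1
Hapax (freq=1): nor, stand

2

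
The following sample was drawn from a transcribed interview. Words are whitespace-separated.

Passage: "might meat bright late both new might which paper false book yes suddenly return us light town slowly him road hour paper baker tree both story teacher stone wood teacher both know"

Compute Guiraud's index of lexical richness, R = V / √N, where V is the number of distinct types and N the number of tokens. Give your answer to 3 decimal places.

N = 32, V = 27.
√N = 5.656854
R = 27 / 5.656854 = 4.773

4.773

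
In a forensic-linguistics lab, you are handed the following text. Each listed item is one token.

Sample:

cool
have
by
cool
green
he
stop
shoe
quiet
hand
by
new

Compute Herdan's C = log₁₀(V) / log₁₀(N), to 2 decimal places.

N = 12, V = 10.
log₁₀(V) = 1.000000, log₁₀(N) = 1.079181
C = 1.000000 / 1.079181 = 0.93

0.93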